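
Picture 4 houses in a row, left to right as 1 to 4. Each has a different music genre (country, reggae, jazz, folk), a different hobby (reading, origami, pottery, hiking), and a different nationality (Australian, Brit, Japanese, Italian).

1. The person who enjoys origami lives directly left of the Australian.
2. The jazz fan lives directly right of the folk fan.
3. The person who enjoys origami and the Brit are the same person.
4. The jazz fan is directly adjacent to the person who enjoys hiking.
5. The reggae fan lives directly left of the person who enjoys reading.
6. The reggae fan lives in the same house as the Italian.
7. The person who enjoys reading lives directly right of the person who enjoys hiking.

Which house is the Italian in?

The folk fan is narrowed to house 1 or 2 or 3; consider each.
Placing it in house 2 and house 3 leads to a contradiction, so it's in house 1.
Clue 2: the jazz fan is in house 2.
House 4 music genre: only country fits.
By clue 5, the person who enjoys reading is in house 4.
Clue 6: the Italian is in house 3.
Clue 7: the person who enjoys hiking is in house 3.
The only music genre still possible for house 3 is reggae.
The person who enjoys origami is in house 1 (clue 1).
By clue 1, the Australian is in house 2.
From clue 3, the Brit must be in house 1.
House 2's hobby must be pottery (nothing else left).
That leaves Japanese as the nationality for house 4.
So: house 1 = folk/origami/Brit, house 2 = jazz/pottery/Australian, house 3 = reggae/hiking/Italian, house 4 = country/reading/Japanese.

3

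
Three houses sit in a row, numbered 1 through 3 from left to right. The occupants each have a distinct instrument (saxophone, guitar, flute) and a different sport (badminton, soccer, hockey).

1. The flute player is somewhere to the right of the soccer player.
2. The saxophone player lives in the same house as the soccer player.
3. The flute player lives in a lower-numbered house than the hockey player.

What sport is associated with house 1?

soccer

By clue 3, the flute player is in house 2.
From clue 3, the hockey player must be in house 3.
That leaves guitar as the instrument for house 3.
Clue 1: the soccer player is in house 1.
That leaves saxophone as the instrument for house 1.
House 2's sport must be badminton (nothing else left).
So: house 1 = saxophone/soccer, house 2 = flute/badminton, house 3 = guitar/hockey.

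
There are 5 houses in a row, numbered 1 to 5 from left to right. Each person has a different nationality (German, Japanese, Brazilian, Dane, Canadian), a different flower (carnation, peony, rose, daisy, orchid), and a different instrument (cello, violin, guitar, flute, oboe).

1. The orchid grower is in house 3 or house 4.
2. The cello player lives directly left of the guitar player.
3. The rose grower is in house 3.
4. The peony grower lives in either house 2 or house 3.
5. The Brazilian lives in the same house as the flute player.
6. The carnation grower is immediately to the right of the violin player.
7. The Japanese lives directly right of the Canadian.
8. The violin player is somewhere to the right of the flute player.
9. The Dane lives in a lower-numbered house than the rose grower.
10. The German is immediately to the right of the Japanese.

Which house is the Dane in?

2

By clue 3, the rose grower is in house 3.
House 1 flower: only daisy fits.
House 4 flower: only orchid fits.
The only flower still possible for house 5 is carnation.
Clue 6 places the violin player in house 4.
House 5's nationality must be German (nothing else left).
That leaves peony as the flower for house 2.
From clue 10, the Japanese must be in house 4.
That leaves oboe as the instrument for house 5.
Clue 7: the Canadian is in house 3.
House 3's instrument must be guitar (nothing else left).
From clue 2, the cello player must be in house 2.
The only instrument still possible for house 1 is flute.
Clue 5: the Brazilian is in house 1.
That leaves Dane as the nationality for house 2.
So: house 1 = Brazilian/daisy/flute, house 2 = Dane/peony/cello, house 3 = Canadian/rose/guitar, house 4 = Japanese/orchid/violin, house 5 = German/carnation/oboe.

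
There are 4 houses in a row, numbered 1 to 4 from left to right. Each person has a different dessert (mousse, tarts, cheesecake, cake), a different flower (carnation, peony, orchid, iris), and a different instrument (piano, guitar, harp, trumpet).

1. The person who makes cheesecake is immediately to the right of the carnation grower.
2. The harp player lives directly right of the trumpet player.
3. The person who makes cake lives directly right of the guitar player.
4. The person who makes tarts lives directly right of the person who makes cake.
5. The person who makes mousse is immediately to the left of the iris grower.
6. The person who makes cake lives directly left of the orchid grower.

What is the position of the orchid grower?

That leaves mousse as the dessert for house 1.
Clue 5 places the iris grower in house 2.
The person who makes cake is narrowed to house 2 or 3; consider each.
Placing it in house 2 leads to a contradiction, so it's in house 3.
The guitar player is in house 2 (clue 3).
Clue 4: the person who makes tarts is in house 4.
From clue 6, the orchid grower must be in house 4.
So house 2 gets cheesecake for dessert.
The carnation grower is in house 1 (clue 1).
Clue 2: the harp player is in house 4.
From clue 2, the trumpet player must be in house 3.
That leaves peony as the flower for house 3.
So house 1 gets piano for instrument.
So: house 1 = mousse/carnation/piano, house 2 = cheesecake/iris/guitar, house 3 = cake/peony/trumpet, house 4 = tarts/orchid/harp.

4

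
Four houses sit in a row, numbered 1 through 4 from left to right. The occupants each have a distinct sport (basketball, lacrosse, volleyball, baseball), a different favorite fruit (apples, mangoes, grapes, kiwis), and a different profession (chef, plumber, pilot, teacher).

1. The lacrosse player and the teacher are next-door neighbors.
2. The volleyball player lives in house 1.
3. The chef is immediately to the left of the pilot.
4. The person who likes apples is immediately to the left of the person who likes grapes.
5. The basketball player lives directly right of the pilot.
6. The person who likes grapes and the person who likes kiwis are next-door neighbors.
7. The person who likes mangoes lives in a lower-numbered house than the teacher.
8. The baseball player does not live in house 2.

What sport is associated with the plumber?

From clue 2, the volleyball player must be in house 1.
So house 2 gets lacrosse for sport.
Clue 1 places the teacher in house 3.
So house 4 gets plumber for profession.
Clue 3: the chef is in house 1.
By clue 5, the basketball player is in house 3.
So house 4 gets baseball for sport.
The only profession still possible for house 2 is pilot.
The person who likes mangoes is narrowed to house 1 or 2; consider each.
Placing it in house 2 leads to a contradiction, so it's in house 1.
The person who likes apples is narrowed to house 2 or 3; consider each.
Placing it in house 3 leads to a contradiction, so it's in house 2.
Clue 4 places the person who likes grapes in house 3.
House 4's favorite fruit must be kiwis (nothing else left).
So: house 1 = volleyball/mangoes/chef, house 2 = lacrosse/apples/pilot, house 3 = basketball/grapes/teacher, house 4 = baseball/kiwis/plumber.

baseball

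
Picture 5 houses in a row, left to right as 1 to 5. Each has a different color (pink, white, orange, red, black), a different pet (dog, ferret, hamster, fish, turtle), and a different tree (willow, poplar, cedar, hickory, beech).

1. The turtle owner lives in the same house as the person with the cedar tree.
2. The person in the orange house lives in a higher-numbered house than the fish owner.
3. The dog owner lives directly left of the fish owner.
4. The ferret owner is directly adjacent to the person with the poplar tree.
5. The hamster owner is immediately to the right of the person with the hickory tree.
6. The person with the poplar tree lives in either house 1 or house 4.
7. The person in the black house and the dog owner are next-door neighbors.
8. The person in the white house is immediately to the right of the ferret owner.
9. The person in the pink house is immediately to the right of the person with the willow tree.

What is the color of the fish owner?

black

The person in the white house is narrowed to house 3 or 4; consider each.
Placing it in house 3 leads to a contradiction, so it's in house 4.
From clue 8, the ferret owner must be in house 3.
By clue 3, the dog owner is in house 1.
The fish owner is in house 2 (clue 3).
From clue 4, the person with the poplar tree must be in house 4.
By clue 7, the person in the black house is in house 2.
House 1 color: only red fits.
The turtle owner is in house 5 (clue 1).
From clue 1, the person with the cedar tree must be in house 5.
Clue 5: the hamster owner is in house 4.
Clue 5 places the person with the hickory tree in house 3.
The person in the pink house is in house 3 (clue 9).
From clue 9, the person with the willow tree must be in house 2.
House 5's color must be orange (nothing else left).
The only tree still possible for house 1 is beech.
So: house 1 = red/dog/beech, house 2 = black/fish/willow, house 3 = pink/ferret/hickory, house 4 = white/hamster/poplar, house 5 = orange/turtle/cedar.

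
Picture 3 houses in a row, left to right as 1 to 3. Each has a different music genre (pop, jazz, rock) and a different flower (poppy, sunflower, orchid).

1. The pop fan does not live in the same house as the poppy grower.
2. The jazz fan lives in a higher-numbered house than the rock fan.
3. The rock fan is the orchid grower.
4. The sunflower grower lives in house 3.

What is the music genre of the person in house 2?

Clue 4: the sunflower grower is in house 3.
The jazz fan is narrowed to house 2 or 3; consider each.
Placing it in house 3 leads to a contradiction, so it's in house 2.
By clue 2, the rock fan is in house 1.
From clue 3, the orchid grower must be in house 1.
That leaves pop as the music genre for house 3.
So house 2 gets poppy for flower.
So: house 1 = rock/orchid, house 2 = jazz/poppy, house 3 = pop/sunflower.

jazz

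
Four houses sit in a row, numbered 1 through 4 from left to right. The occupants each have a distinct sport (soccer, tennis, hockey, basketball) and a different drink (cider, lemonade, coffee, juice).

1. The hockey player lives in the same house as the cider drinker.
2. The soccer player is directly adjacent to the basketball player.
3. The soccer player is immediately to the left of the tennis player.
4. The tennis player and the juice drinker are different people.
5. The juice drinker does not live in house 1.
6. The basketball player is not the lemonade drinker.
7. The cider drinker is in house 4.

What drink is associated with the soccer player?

juice

The cider drinker is in house 4 (clue 7).
From clue 1, the hockey player must be in house 4.
The soccer player is narrowed to house 1 or 2; consider each.
Placing it in house 1 leads to a contradiction, so it's in house 2.
By clue 3, the tennis player is in house 3.
From clue 4, the juice drinker must be in house 2.
The only sport still possible for house 1 is basketball.
From clue 6, the lemonade drinker must be in house 3.
House 1 drink: only coffee fits.
So: house 1 = basketball/coffee, house 2 = soccer/juice, house 3 = tennis/lemonade, house 4 = hockey/cider.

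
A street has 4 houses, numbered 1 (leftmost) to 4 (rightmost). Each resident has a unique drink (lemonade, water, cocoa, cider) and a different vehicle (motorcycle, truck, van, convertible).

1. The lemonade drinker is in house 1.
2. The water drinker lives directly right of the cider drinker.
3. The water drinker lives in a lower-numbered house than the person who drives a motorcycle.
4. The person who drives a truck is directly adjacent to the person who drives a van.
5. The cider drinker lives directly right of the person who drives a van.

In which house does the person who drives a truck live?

2

Clue 1 places the lemonade drinker in house 1.
House 4 drink: only cocoa fits.
Clue 2 places the water drinker in house 3.
Clue 2: the cider drinker is in house 2.
Clue 3 places the person who drives a motorcycle in house 4.
From clue 5, the person who drives a van must be in house 1.
Clue 4 places the person who drives a truck in house 2.
House 3's vehicle must be convertible (nothing else left).
So: house 1 = lemonade/van, house 2 = cider/truck, house 3 = water/convertible, house 4 = cocoa/motorcycle.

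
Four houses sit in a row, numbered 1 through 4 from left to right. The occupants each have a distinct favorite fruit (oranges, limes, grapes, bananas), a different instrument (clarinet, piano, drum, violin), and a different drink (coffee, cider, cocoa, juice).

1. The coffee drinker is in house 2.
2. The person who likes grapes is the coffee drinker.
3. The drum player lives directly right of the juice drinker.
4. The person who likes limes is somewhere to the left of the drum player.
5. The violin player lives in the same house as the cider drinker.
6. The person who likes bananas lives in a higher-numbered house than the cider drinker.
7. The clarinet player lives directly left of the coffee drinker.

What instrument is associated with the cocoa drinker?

piano

From clue 1, the coffee drinker must be in house 2.
The person who likes grapes is in house 2 (clue 2).
The clarinet player is in house 1 (clue 7).
House 4's drink must be cocoa (nothing else left).
Clue 5 places the violin player in house 3.
Clue 5 places the cider drinker in house 3.
Clue 6: the person who likes bananas is in house 4.
That leaves juice as the drink for house 1.
By clue 3, the drum player is in house 2.
Clue 4: the person who likes limes is in house 1.
That leaves oranges as the favorite fruit for house 3.
So house 4 gets piano for instrument.
So: house 1 = limes/clarinet/juice, house 2 = grapes/drum/coffee, house 3 = oranges/violin/cider, house 4 = bananas/piano/cocoa.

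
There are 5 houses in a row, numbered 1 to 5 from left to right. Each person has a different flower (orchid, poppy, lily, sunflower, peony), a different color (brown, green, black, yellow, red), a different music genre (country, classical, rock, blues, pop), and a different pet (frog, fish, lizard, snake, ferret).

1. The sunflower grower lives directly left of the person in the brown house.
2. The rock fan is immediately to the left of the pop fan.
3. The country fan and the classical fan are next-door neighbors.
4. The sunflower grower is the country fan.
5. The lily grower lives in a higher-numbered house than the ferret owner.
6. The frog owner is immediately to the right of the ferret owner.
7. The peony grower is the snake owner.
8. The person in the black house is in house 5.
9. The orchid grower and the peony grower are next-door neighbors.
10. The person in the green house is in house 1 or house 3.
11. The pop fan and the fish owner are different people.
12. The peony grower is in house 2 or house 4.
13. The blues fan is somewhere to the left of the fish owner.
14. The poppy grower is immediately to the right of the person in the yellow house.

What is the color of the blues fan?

The person in the black house is in house 5 (clue 8).
That leaves pop as the music genre for house 5.
By clue 2, the rock fan is in house 4.
The peony grower is narrowed to house 2 or 4; consider each.
Placing it in house 4 leads to a contradiction, so it's in house 2.
The snake owner is in house 2 (clue 7).
The only pet still possible for house 1 is lizard.
That leaves frog as the pet for house 5.
From clue 3, the classical fan must be in house 2.
From clue 6, the ferret owner must be in house 4.
House 3's pet must be fish (nothing else left).
The lily grower is in house 5 (clue 5).
From clue 13, the blues fan must be in house 1.
The only flower still possible for house 4 is poppy.
That leaves country as the music genre for house 3.
The sunflower grower is in house 3 (clue 4).
Clue 14 places the person in the yellow house in house 3.
That leaves orchid as the flower for house 1.
Clue 1 places the person in the brown house in house 4.
The only color still possible for house 1 is green.
House 2's color must be red (nothing else left).
So: house 1 = orchid/green/blues/lizard, house 2 = peony/red/classical/snake, house 3 = sunflower/yellow/country/fish, house 4 = poppy/brown/rock/ferret, house 5 = lily/black/pop/frog.

green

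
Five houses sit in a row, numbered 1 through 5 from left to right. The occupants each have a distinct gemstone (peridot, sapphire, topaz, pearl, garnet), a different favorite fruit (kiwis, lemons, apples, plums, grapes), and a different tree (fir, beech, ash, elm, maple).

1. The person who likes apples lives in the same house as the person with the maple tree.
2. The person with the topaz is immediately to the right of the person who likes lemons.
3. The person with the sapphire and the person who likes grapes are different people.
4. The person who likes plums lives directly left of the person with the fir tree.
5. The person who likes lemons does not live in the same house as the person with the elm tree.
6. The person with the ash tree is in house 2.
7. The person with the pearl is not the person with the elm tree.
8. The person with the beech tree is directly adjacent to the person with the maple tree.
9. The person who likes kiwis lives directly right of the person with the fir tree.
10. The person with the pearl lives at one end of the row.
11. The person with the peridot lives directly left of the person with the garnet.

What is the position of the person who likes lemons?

The person with the ash tree is in house 2 (clue 6).
House 1's tree must be elm (nothing else left).
The person with the pearl is in house 5 (clue 7).
House 1 favorite fruit: only grapes fits.
House 1's gemstone must be peridot (nothing else left).
Clue 11: the person with the garnet is in house 2.
The person with the sapphire is narrowed to house 3 or 4; consider each.
Placing it in house 4 leads to a contradiction, so it's in house 3.
That leaves topaz as the gemstone for house 4.
Clue 2 places the person who likes lemons in house 3.
House 2 favorite fruit: only plums fits.
Clue 4 places the person with the fir tree in house 3.
By clue 9, the person who likes kiwis is in house 4.
That leaves apples as the favorite fruit for house 5.
Clue 1 places the person with the maple tree in house 5.
Clue 8: the person with the beech tree is in house 4.
So: house 1 = peridot/grapes/elm, house 2 = garnet/plums/ash, house 3 = sapphire/lemons/fir, house 4 = topaz/kiwis/beech, house 5 = pearl/apples/maple.

3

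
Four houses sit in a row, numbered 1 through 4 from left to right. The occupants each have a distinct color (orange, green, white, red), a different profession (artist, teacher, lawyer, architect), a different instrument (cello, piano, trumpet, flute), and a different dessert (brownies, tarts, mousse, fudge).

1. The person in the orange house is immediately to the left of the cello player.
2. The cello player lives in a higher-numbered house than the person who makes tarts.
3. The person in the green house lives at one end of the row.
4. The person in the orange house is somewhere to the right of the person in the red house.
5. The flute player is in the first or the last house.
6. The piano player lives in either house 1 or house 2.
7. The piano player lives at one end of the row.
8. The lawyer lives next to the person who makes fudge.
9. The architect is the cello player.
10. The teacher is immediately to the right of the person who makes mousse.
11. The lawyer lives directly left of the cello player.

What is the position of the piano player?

Clue 7 places the piano player in house 1.
That leaves flute as the instrument for house 4.
Clue 1 places the person in the orange house in house 2.
From clue 1, the cello player must be in house 3.
By clue 4, the person in the red house is in house 1.
The architect is in house 3 (clue 9).
Clue 11: the lawyer is in house 2.
The only color still possible for house 3 is white.
The only color still possible for house 4 is green.
That leaves artist as the profession for house 1.
So house 4 gets teacher for profession.
The only instrument still possible for house 2 is trumpet.
By clue 10, the person who makes mousse is in house 3.
That leaves fudge as the dessert for house 1.
The only dessert still possible for house 4 is brownies.
House 2 dessert: only tarts fits.
So: house 1 = red/artist/piano/fudge, house 2 = orange/lawyer/trumpet/tarts, house 3 = white/architect/cello/mousse, house 4 = green/teacher/flute/brownies.

1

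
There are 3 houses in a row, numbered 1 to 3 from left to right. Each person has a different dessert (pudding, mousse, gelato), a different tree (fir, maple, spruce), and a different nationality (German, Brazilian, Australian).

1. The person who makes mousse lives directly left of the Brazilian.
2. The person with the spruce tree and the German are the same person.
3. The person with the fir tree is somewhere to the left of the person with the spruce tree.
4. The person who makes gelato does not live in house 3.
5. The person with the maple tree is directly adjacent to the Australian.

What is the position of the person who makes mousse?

The only dessert still possible for house 3 is pudding.
House 1's nationality must be Australian (nothing else left).
The person with the maple tree is in house 2 (clue 5).
The only tree still possible for house 1 is fir.
The only tree still possible for house 3 is spruce.
The German is in house 3 (clue 2).
House 2's nationality must be Brazilian (nothing else left).
The person who makes mousse is in house 1 (clue 1).
House 2 dessert: only gelato fits.
So: house 1 = mousse/fir/Australian, house 2 = gelato/maple/Brazilian, house 3 = pudding/spruce/German.

1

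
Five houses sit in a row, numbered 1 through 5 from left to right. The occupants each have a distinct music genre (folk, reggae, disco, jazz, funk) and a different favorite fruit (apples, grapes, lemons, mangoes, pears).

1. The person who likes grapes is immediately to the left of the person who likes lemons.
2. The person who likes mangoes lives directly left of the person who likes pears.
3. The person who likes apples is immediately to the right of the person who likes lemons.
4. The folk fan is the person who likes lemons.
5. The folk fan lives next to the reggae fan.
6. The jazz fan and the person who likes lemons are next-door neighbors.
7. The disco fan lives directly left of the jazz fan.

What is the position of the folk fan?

4

The folk fan is narrowed to house 2 or 3 or 4; consider each.
Placing it in house 2 and house 3 leads to a contradiction, so it's in house 4.
Clue 4: the person who likes lemons is in house 4.
House 1's music genre must be funk (nothing else left).
House 2 music genre: only disco fits.
Clue 1 places the person who likes grapes in house 3.
By clue 3, the person who likes apples is in house 5.
Clue 7: the jazz fan is in house 3.
So house 5 gets reggae for music genre.
That leaves mangoes as the favorite fruit for house 1.
House 2 favorite fruit: only pears fits.
So: house 1 = funk/mangoes, house 2 = disco/pears, house 3 = jazz/grapes, house 4 = folk/lemons, house 5 = reggae/apples.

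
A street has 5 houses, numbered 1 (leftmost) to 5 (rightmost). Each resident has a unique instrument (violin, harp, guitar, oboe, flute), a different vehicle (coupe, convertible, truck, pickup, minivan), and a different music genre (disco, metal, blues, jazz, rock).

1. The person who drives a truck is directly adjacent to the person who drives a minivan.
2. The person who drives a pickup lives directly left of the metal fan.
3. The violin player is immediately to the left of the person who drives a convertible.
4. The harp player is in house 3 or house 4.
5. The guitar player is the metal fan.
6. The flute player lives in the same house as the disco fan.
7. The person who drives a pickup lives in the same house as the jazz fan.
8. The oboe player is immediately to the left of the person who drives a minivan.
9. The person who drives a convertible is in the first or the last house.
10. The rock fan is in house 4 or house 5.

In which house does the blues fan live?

Clue 9: the person who drives a convertible is in house 5.
From clue 3, the violin player must be in house 4.
House 3 instrument: only harp fits.
House 3 music genre: only blues fits.
The guitar player is narrowed to house 2 or 5; consider each.
Placing it in house 5 leads to a contradiction, so it's in house 2.
The metal fan is in house 2 (clue 5).
So house 1 gets oboe for instrument.
The only instrument still possible for house 5 is flute.
By clue 2, the person who drives a pickup is in house 1.
Clue 6 places the disco fan in house 5.
By clue 7, the jazz fan is in house 1.
The person who drives a minivan is in house 2 (clue 8).
The only music genre still possible for house 4 is rock.
Clue 1: the person who drives a truck is in house 3.
The only vehicle still possible for house 4 is coupe.
So: house 1 = oboe/pickup/jazz, house 2 = guitar/minivan/metal, house 3 = harp/truck/blues, house 4 = violin/coupe/rock, house 5 = flute/convertible/disco.

3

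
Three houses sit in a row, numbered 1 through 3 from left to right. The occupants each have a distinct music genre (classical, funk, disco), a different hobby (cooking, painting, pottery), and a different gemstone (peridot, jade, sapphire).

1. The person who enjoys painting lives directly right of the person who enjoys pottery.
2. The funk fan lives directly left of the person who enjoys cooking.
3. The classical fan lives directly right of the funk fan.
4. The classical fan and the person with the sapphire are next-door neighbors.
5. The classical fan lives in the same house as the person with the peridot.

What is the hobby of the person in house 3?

cooking

That leaves pottery as the hobby for house 1.
From clue 1, the person who enjoys painting must be in house 2.
That leaves cooking as the hobby for house 3.
The funk fan is in house 2 (clue 2).
Clue 3 places the classical fan in house 3.
Clue 4 places the person with the sapphire in house 2.
The person with the peridot is in house 3 (clue 5).
So house 1 gets disco for music genre.
So house 1 gets jade for gemstone.
So: house 1 = disco/pottery/jade, house 2 = funk/painting/sapphire, house 3 = classical/cooking/peridot.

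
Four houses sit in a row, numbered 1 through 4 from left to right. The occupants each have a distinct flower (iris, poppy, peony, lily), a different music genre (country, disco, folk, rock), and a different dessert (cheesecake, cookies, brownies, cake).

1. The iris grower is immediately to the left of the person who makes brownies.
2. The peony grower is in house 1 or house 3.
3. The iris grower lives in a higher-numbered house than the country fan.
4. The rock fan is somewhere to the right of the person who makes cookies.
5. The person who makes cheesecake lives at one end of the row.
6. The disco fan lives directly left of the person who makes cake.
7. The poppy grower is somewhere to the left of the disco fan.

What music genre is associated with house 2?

The only flower still possible for house 4 is lily.
That leaves cookies as the dessert for house 2.
That leaves cheesecake as the dessert for house 1.
The iris grower is narrowed to house 2 or 3; consider each.
Placing it in house 3 leads to a contradiction, so it's in house 2.
Clue 1: the person who makes brownies is in house 3.
The country fan is in house 1 (clue 3).
That leaves poppy as the flower for house 1.
House 3's flower must be peony (nothing else left).
That leaves cake as the dessert for house 4.
The disco fan is in house 3 (clue 6).
House 2 music genre: only folk fits.
House 4's music genre must be rock (nothing else left).
So: house 1 = poppy/country/cheesecake, house 2 = iris/folk/cookies, house 3 = peony/disco/brownies, house 4 = lily/rock/cake.

folk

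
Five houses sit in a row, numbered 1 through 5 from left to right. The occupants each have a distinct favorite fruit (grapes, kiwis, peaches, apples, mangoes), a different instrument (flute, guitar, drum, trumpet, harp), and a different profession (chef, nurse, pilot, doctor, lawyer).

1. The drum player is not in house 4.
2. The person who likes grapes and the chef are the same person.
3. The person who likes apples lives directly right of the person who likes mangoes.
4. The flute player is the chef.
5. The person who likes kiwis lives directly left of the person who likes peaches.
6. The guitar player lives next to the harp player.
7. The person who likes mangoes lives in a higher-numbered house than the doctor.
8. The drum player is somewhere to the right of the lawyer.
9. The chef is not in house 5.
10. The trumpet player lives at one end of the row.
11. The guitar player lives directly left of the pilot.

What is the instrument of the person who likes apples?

The trumpet player is narrowed to house 1 or 5; consider each.
Placing it in house 5 leads to a contradiction, so it's in house 1.
House 1's favorite fruit must be kiwis (nothing else left).
The person who likes peaches is in house 2 (clue 5).
The only favorite fruit still possible for house 5 is apples.
Clue 3: the person who likes mangoes is in house 4.
So house 3 gets grapes for favorite fruit.
From clue 2, the chef must be in house 3.
By clue 4, the flute player is in house 3.
By clue 6, the guitar player is in house 4.
Clue 6 places the harp player in house 5.
By clue 11, the pilot is in house 5.
House 2's instrument must be drum (nothing else left).
Clue 8: the lawyer is in house 1.
So house 4 gets nurse for profession.
House 2 profession: only doctor fits.
So: house 1 = kiwis/trumpet/lawyer, house 2 = peaches/drum/doctor, house 3 = grapes/flute/chef, house 4 = mangoes/guitar/nurse, house 5 = apples/harp/pilot.

harp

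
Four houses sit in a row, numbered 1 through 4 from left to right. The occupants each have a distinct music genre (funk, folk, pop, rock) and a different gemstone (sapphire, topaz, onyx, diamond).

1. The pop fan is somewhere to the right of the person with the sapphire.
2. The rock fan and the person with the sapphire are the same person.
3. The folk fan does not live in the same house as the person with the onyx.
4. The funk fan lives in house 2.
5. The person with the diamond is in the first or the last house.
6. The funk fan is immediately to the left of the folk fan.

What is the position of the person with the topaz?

Clue 4: the funk fan is in house 2.
Clue 6: the folk fan is in house 3.
The only music genre still possible for house 1 is rock.
The only music genre still possible for house 4 is pop.
Clue 2 places the person with the sapphire in house 1.
So house 3 gets topaz for gemstone.
The only gemstone still possible for house 4 is diamond.
House 2 gemstone: only onyx fits.
So: house 1 = rock/sapphire, house 2 = funk/onyx, house 3 = folk/topaz, house 4 = pop/diamond.

3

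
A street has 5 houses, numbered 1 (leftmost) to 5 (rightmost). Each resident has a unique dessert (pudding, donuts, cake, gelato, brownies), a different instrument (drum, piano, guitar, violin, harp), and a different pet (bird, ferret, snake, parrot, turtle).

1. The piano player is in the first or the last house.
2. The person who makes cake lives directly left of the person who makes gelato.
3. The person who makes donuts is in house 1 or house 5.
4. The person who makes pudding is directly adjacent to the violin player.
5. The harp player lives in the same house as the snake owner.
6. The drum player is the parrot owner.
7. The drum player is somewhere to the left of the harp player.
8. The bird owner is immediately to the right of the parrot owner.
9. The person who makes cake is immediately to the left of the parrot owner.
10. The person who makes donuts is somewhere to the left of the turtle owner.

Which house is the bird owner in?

4

The person who makes donuts is in house 1 (clue 10).
The only pet still possible for house 1 is ferret.
House 2's pet must be turtle (nothing else left).
House 3's pet must be parrot (nothing else left).
From clue 6, the drum player must be in house 3.
Clue 8: the bird owner is in house 4.
By clue 9, the person who makes cake is in house 2.
House 5's pet must be snake (nothing else left).
From clue 2, the person who makes gelato must be in house 3.
Clue 5 places the harp player in house 5.
From clue 4, the person who makes pudding must be in house 5.
From clue 4, the violin player must be in house 4.
The only dessert still possible for house 4 is brownies.
That leaves piano as the instrument for house 1.
The only instrument still possible for house 2 is guitar.
So: house 1 = donuts/piano/ferret, house 2 = cake/guitar/turtle, house 3 = gelato/drum/parrot, house 4 = brownies/violin/bird, house 5 = pudding/harp/snake.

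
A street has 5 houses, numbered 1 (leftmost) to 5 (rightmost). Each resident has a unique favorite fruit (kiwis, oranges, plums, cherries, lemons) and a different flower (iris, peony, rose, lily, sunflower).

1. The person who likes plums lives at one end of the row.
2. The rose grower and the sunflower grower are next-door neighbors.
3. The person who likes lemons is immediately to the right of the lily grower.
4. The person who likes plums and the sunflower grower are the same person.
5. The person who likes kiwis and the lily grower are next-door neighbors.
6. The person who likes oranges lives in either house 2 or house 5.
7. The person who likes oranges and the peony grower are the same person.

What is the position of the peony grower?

5

The person who likes oranges is narrowed to house 2 or 5; consider each.
Placing it in house 2 leads to a contradiction, so it's in house 5.
By clue 7, the peony grower is in house 5.
The only favorite fruit still possible for house 1 is plums.
House 1's flower must be sunflower (nothing else left).
The rose grower is in house 2 (clue 2).
So house 3 gets lily for flower.
That leaves iris as the flower for house 4.
From clue 3, the person who likes lemons must be in house 4.
House 3's favorite fruit must be cherries (nothing else left).
The only favorite fruit still possible for house 2 is kiwis.
So: house 1 = plums/sunflower, house 2 = kiwis/rose, house 3 = cherries/lily, house 4 = lemons/iris, house 5 = oranges/peony.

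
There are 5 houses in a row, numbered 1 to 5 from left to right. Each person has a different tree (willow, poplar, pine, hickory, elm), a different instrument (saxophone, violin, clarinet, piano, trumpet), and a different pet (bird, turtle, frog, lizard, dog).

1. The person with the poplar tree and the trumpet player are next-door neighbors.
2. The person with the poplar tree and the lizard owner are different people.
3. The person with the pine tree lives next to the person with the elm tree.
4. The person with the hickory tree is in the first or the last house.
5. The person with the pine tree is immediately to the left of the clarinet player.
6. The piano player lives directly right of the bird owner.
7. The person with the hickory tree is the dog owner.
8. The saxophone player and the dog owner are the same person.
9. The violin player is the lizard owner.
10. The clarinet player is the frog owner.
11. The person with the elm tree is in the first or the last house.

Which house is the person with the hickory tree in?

The person with the elm tree is narrowed to house 1 or 5; consider each.
Placing it in house 1 leads to a contradiction, so it's in house 5.
Clue 3: the person with the pine tree is in house 4.
Clue 5 places the clarinet player in house 5.
Clue 10 places the frog owner in house 5.
House 1's pet must be dog (nothing else left).
The only tree still possible for house 1 is hickory.
House 1's instrument must be saxophone (nothing else left).
The person with the poplar tree is narrowed to house 2 or 3; consider each.
Placing it in house 2 leads to a contradiction, so it's in house 3.
That leaves willow as the tree for house 2.
That leaves piano as the instrument for house 3.
Clue 6 places the bird owner in house 2.
That leaves turtle as the pet for house 3.
So house 4 gets lizard for pet.
By clue 9, the violin player is in house 4.
House 2 instrument: only trumpet fits.
So: house 1 = hickory/saxophone/dog, house 2 = willow/trumpet/bird, house 3 = poplar/piano/turtle, house 4 = pine/violin/lizard, house 5 = elm/clarinet/frog.

1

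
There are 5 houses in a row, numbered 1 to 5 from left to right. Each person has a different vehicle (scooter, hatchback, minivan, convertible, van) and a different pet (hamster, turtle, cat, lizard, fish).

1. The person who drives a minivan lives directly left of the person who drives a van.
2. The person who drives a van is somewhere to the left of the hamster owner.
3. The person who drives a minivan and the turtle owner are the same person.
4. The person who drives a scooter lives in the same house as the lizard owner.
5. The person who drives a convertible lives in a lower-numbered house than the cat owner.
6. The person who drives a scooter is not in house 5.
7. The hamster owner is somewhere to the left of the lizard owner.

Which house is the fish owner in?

House 5 vehicle: only hatchback fits.
Clue 4: the person who drives a scooter is in house 4.
Clue 4: the lizard owner is in house 4.
Clue 7: the hamster owner is in house 3.
By clue 2, the person who drives a van is in house 2.
So house 3 gets convertible for vehicle.
From clue 3, the turtle owner must be in house 1.
Clue 5: the cat owner is in house 5.
The only vehicle still possible for house 1 is minivan.
House 2's pet must be fish (nothing else left).
So: house 1 = minivan/turtle, house 2 = van/fish, house 3 = convertible/hamster, house 4 = scooter/lizard, house 5 = hatchback/cat.

2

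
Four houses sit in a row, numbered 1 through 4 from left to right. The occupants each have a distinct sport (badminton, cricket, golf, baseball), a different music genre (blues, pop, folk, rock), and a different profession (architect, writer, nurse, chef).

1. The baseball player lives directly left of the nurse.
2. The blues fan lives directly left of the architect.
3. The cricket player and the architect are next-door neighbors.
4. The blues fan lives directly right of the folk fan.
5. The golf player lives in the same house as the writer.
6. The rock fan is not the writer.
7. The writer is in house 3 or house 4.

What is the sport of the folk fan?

baseball

That leaves chef as the profession for house 1.
House 2 profession: only nurse fits.
Clue 1: the baseball player is in house 1.
The golf player is narrowed to house 3 or 4; consider each.
Placing it in house 3 leads to a contradiction, so it's in house 4.
Clue 5: the writer is in house 4.
House 4's music genre must be pop (nothing else left).
House 3 profession: only architect fits.
Clue 2: the blues fan is in house 2.
By clue 3, the cricket player is in house 2.
The folk fan is in house 1 (clue 4).
So house 3 gets badminton for sport.
The only music genre still possible for house 3 is rock.
So: house 1 = baseball/folk/chef, house 2 = cricket/blues/nurse, house 3 = badminton/rock/architect, house 4 = golf/pop/writer.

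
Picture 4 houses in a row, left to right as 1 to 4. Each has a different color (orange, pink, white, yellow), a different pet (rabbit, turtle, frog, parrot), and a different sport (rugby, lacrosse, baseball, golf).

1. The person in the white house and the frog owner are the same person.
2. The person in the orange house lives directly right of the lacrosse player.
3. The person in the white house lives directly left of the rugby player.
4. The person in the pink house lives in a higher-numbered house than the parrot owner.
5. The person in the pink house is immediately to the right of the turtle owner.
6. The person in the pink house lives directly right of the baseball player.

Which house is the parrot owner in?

The only pet still possible for house 4 is rabbit.
The person in the orange house is narrowed to house 2 or 3 or 4; consider each.
Placing it in house 3 and house 4 leads to a contradiction, so it's in house 2.
Clue 2: the lacrosse player is in house 1.
The person in the pink house is narrowed to house 3 or 4; consider each.
Placing it in house 3 leads to a contradiction, so it's in house 4.
The turtle owner is in house 3 (clue 5).
Clue 6 places the baseball player in house 3.
The only pet still possible for house 1 is frog.
House 2 pet: only parrot fits.
By clue 1, the person in the white house is in house 1.
The rugby player is in house 2 (clue 3).
House 3's color must be yellow (nothing else left).
The only sport still possible for house 4 is golf.
So: house 1 = white/frog/lacrosse, house 2 = orange/parrot/rugby, house 3 = yellow/turtle/baseball, house 4 = pink/rabbit/golf.

2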